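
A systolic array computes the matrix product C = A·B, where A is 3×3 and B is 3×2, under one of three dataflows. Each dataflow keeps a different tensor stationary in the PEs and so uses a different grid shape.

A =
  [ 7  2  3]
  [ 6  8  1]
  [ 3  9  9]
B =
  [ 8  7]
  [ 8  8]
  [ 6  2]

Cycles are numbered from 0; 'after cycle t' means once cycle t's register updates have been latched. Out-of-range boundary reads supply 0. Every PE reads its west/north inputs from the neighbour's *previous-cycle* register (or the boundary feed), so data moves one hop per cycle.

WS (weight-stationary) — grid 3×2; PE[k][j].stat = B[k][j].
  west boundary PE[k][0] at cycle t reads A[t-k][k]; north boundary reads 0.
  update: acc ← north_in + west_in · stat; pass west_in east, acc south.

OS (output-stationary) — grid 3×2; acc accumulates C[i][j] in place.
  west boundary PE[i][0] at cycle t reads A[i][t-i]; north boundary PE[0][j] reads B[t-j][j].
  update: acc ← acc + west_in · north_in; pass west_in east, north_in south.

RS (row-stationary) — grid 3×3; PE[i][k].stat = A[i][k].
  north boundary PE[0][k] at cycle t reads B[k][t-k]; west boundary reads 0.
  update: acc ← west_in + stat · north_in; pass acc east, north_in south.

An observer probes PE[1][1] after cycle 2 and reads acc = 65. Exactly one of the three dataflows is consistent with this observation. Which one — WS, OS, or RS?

WS [3×2] PE[1][1] across cycles:
  0: (1,1).acc=0  regs=<0,0>
  1: (1,1).acc=0  regs=<0,0>
  2: (1,1).acc=65  regs=<2,65>
OS [3×2] PE[1][1] across cycles:
  0: (1,1).acc=0  regs=<0,0>
  1: (1,1).acc=0  regs=<0,0>
  2: (1,1).acc=42  regs=<6,7>
RS [3×3] PE[1][1] across cycles:
  0: (1,1).acc=0  regs=<0,0>
  1: (1,1).acc=0  regs=<0,0>
  2: (1,1).acc=112  regs=<112,8>

dataflow = WS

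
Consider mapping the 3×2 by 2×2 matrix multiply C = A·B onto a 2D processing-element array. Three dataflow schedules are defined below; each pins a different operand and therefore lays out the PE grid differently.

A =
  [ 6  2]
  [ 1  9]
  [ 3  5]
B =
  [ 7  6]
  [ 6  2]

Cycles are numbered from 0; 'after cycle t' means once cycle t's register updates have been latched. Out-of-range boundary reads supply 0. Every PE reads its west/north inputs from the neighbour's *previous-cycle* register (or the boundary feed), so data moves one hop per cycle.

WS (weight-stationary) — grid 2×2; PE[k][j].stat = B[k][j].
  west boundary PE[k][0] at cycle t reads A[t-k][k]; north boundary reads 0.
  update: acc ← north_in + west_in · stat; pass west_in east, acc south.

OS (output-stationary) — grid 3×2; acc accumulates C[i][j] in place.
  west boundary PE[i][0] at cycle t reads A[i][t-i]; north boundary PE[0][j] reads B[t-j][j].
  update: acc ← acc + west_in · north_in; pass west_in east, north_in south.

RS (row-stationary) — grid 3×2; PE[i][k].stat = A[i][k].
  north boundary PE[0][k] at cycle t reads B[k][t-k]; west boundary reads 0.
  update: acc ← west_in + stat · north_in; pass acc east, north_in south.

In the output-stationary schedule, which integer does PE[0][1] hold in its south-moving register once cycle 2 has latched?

OS on a 3×2 grid — tracing PE[0][1] and its feeders:
  step 0 · PE0,0: acc=42; fwd→6 fwd↓7
  step 0 · PE0,1: acc=0; fwd→0 fwd↓0
  step 1 · PE0,0: acc=54; fwd→2 fwd↓6
  step 1 · PE0,1: acc=36; fwd→6 fwd↓6
  step 2 · PE0,0: acc=54; fwd→0 fwd↓0
  step 2 · PE0,1: acc=40; fwd→2 fwd↓2

register = 2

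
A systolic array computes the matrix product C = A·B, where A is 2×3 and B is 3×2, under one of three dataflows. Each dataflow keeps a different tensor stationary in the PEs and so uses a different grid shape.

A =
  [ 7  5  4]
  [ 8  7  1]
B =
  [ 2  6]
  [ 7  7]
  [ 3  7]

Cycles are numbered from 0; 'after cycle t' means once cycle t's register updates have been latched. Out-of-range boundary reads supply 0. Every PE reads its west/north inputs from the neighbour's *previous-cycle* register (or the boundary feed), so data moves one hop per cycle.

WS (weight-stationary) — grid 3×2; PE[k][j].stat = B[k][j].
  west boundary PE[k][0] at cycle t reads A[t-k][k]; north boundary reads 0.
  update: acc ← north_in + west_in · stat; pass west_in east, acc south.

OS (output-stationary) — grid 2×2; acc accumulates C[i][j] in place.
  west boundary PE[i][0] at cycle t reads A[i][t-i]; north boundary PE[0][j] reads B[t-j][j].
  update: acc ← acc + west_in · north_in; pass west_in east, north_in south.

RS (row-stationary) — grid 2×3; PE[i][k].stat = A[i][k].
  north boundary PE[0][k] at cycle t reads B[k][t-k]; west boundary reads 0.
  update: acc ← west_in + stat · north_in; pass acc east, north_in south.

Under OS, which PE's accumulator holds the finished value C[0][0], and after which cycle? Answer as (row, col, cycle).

(row, col, cycle) = (0, 0, 2)

OS: C[0][0] accumulates in PE[0][0]:
  step 0 · PE0,0: acc=14; fwd→7 fwd↓2
  step 1 · PE0,0: acc=49; fwd→5 fwd↓7
  step 2 · PE0,0: acc=61; fwd→4 fwd↓3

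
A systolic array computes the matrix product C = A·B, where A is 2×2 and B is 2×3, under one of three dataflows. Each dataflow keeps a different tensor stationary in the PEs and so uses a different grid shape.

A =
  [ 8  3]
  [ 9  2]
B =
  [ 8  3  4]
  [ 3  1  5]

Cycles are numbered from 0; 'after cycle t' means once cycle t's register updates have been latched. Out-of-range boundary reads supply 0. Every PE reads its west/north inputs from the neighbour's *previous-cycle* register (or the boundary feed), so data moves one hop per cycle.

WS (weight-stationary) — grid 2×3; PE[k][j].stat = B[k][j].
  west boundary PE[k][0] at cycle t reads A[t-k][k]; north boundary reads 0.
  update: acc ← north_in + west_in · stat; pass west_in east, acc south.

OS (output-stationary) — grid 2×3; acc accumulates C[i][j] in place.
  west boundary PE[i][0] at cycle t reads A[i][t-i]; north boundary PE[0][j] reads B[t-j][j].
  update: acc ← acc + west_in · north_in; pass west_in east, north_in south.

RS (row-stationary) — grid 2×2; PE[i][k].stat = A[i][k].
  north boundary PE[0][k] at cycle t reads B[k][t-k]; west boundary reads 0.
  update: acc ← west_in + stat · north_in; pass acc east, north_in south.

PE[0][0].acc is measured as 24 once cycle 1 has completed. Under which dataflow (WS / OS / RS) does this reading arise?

dataflow = RS

Under WS (2×3), PE[0][0]:
  t=0 PE[0][0]: acc=64 h=8 v=64
  t=1 PE[0][0]: acc=72 h=9 v=72
Under OS (2×3), PE[0][0]:
  t=0 PE[0][0]: acc=64 h=8 v=8
  t=1 PE[0][0]: acc=73 h=3 v=3
Under RS (2×2), PE[0][0]:
  t=0 PE[0][0]: acc=64 h=64 v=8
  t=1 PE[0][0]: acc=24 h=24 v=3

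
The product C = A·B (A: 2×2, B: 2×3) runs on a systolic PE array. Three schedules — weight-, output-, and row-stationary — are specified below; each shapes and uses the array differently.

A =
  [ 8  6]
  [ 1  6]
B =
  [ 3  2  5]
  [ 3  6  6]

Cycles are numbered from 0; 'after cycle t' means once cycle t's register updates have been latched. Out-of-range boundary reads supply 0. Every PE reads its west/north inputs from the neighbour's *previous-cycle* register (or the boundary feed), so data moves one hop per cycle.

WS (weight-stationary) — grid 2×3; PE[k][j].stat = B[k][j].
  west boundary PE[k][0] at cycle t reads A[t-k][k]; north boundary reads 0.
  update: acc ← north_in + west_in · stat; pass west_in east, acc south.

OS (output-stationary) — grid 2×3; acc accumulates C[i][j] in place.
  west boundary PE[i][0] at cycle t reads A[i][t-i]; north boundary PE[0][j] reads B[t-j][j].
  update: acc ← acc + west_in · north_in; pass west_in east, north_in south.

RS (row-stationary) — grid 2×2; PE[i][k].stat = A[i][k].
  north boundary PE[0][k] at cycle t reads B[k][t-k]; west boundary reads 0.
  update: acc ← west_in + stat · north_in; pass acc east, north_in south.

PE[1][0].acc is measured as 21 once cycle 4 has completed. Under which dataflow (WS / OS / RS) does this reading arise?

dataflow = OS

WS (2×3 grid), PE[1][0]:
  step 0 · PE1,0: acc=0; fwd→0 fwd↓0
  step 1 · PE1,0: acc=42; fwd→6 fwd↓42
  step 2 · PE1,0: acc=21; fwd→6 fwd↓21
  step 3 · PE1,0: acc=0; fwd→0 fwd↓0
  step 4 · PE1,0: acc=0; fwd→0 fwd↓0
OS (2×3 grid), PE[1][0]:
  step 0 · PE1,0: acc=0; fwd→0 fwd↓0
  step 1 · PE1,0: acc=3; fwd→1 fwd↓3
  step 2 · PE1,0: acc=21; fwd→6 fwd↓3
  step 3 · PE1,0: acc=21; fwd→0 fwd↓0
  step 4 · PE1,0: acc=21; fwd→0 fwd↓0
RS (2×2 grid), PE[1][0]:
  step 0 · PE1,0: acc=0; fwd→0 fwd↓0
  step 1 · PE1,0: acc=3; fwd→3 fwd↓3
  step 2 · PE1,0: acc=2; fwd→2 fwd↓2
  step 3 · PE1,0: acc=5; fwd→5 fwd↓5
  step 4 · PE1,0: acc=0; fwd→0 fwd↓0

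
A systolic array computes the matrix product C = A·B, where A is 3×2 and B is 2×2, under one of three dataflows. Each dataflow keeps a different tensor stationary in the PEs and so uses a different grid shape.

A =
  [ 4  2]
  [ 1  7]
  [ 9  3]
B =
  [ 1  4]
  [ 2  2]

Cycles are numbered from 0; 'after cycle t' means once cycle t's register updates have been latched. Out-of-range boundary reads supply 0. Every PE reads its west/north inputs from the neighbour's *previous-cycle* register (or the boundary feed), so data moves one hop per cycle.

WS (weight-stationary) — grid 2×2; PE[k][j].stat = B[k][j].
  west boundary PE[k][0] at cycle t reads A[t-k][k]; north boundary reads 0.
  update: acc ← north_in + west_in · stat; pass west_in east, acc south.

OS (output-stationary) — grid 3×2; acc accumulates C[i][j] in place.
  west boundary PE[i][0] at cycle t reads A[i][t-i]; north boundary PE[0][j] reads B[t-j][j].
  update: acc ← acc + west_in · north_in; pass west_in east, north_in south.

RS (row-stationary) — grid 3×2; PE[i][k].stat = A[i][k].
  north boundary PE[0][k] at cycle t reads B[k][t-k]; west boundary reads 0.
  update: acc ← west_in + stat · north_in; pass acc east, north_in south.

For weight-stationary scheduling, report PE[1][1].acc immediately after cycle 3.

PE[1][1].acc = 18

WS 2×2: PE[1][1] cycle-by-cycle (with neighbour feeds):
  0: (0,1).acc=0  regs=<0,0>
  0: (1,0).acc=0  regs=<0,0>
  0: (1,1).acc=0  regs=<0,0>
  1: (0,1).acc=16  regs=<4,16>
  1: (1,0).acc=8  regs=<2,8>
  1: (1,1).acc=0  regs=<0,0>
  2: (0,1).acc=4  regs=<1,4>
  2: (1,0).acc=15  regs=<7,15>
  2: (1,1).acc=20  regs=<2,20>
  3: (0,1).acc=36  regs=<9,36>
  3: (1,0).acc=15  regs=<3,15>
  3: (1,1).acc=18  regs=<7,18>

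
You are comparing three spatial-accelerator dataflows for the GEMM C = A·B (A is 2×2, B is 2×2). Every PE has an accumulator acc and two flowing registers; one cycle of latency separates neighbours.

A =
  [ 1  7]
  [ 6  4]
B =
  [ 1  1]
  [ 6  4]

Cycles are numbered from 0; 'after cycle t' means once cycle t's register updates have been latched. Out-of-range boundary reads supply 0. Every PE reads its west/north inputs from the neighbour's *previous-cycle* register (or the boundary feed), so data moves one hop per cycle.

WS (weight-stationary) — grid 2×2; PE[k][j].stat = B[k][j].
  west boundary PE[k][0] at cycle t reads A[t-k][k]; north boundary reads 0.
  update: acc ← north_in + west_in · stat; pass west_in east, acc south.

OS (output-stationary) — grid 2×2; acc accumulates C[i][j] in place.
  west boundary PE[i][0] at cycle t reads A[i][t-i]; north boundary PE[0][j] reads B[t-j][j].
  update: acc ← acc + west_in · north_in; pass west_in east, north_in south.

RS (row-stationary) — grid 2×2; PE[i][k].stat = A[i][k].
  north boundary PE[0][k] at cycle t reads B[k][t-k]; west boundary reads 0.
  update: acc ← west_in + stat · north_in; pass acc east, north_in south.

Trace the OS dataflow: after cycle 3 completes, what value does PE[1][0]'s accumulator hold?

PE[1][0].acc = 30

OS 2×2: PE[1][0] cycle-by-cycle (with neighbour feeds):
  after 0 — PE[0][0] acc=1, pass-E 1, pass-S 1
  after 0 — PE[1][0] acc=0, pass-E 0, pass-S 0
  after 1 — PE[0][0] acc=43, pass-E 7, pass-S 6
  after 1 — PE[1][0] acc=6, pass-E 6, pass-S 1
  after 2 — PE[0][0] acc=43, pass-E 0, pass-S 0
  after 2 — PE[1][0] acc=30, pass-E 4, pass-S 6
  after 3 — PE[0][0] acc=43, pass-E 0, pass-S 0
  after 3 — PE[1][0] acc=30, pass-E 0, pass-S 0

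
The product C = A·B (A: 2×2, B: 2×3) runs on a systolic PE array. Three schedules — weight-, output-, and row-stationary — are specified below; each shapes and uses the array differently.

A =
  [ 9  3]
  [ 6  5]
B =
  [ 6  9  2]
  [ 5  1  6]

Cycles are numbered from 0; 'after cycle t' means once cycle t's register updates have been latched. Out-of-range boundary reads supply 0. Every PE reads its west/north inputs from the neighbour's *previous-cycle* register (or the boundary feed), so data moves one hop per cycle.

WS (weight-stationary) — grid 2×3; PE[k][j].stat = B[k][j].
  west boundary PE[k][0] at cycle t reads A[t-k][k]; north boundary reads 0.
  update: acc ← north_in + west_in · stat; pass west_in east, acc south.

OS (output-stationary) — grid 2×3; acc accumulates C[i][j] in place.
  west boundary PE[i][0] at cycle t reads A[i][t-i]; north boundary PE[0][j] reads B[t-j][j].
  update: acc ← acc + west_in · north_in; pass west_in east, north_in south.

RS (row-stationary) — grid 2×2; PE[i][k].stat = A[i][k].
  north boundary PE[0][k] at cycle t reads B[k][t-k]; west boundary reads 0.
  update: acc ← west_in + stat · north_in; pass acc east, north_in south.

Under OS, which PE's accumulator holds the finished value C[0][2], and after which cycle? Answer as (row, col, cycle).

(row, col, cycle) = (0, 2, 3)

OS: C[0][2] accumulates in PE[0][2]:
  0: (0,2).acc=0  regs=<0,0>
  1: (0,2).acc=0  regs=<0,0>
  2: (0,2).acc=18  regs=<9,2>
  3: (0,2).acc=36  regs=<3,6>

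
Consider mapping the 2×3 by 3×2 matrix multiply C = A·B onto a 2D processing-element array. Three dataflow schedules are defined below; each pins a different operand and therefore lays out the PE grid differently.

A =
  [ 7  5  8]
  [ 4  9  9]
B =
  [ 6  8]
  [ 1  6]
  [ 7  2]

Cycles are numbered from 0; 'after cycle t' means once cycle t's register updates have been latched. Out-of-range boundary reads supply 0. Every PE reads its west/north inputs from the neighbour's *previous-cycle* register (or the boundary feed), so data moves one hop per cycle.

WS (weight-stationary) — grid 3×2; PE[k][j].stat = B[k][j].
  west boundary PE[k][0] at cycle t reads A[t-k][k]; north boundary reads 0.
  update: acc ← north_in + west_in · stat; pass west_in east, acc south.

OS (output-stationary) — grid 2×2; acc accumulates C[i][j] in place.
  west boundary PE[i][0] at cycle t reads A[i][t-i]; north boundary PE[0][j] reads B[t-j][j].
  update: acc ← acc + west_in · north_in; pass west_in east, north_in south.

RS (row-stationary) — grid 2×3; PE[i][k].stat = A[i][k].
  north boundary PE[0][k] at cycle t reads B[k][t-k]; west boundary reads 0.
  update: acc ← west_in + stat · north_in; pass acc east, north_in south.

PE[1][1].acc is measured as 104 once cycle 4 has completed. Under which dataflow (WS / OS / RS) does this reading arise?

dataflow = OS

WS (3×2 grid), PE[1][1]:
  0: (1,1).acc=0  regs=<0,0>
  1: (1,1).acc=0  regs=<0,0>
  2: (1,1).acc=86  regs=<5,86>
  3: (1,1).acc=86  regs=<9,86>
  4: (1,1).acc=0  regs=<0,0>
OS (2×2 grid), PE[1][1]:
  0: (1,1).acc=0  regs=<0,0>
  1: (1,1).acc=0  regs=<0,0>
  2: (1,1).acc=32  regs=<4,8>
  3: (1,1).acc=86  regs=<9,6>
  4: (1,1).acc=104  regs=<9,2>
RS (2×3 grid), PE[1][1]:
  0: (1,1).acc=0  regs=<0,0>
  1: (1,1).acc=0  regs=<0,0>
  2: (1,1).acc=33  regs=<33,1>
  3: (1,1).acc=86  regs=<86,6>
  4: (1,1).acc=0  regs=<0,0>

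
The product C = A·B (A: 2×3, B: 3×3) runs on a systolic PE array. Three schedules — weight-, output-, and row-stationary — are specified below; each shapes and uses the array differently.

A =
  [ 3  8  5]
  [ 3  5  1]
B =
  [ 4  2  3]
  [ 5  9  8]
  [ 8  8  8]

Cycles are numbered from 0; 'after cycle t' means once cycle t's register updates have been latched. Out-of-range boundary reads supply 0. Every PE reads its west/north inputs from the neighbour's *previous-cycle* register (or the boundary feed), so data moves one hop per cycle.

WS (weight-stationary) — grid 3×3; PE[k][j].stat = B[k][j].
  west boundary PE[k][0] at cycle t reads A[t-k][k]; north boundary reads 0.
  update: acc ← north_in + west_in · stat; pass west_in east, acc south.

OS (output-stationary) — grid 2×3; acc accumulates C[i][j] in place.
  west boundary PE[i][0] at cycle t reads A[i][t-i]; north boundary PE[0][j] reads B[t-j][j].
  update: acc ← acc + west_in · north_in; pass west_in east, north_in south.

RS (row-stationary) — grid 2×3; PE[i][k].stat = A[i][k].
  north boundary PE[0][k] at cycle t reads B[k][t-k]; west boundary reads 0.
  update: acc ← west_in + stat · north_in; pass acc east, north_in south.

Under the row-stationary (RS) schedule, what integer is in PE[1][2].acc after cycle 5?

RS on a 2×3 grid — tracing PE[1][2] and its feeders:
  step 0 · PE0,2: acc=0; fwd→0 fwd↓0
  step 0 · PE1,1: acc=0; fwd→0 fwd↓0
  step 0 · PE1,2: acc=0; fwd→0 fwd↓0
  step 1 · PE0,2: acc=0; fwd→0 fwd↓0
  step 1 · PE1,1: acc=0; fwd→0 fwd↓0
  step 1 · PE1,2: acc=0; fwd→0 fwd↓0
  step 2 · PE0,2: acc=92; fwd→92 fwd↓8
  step 2 · PE1,1: acc=37; fwd→37 fwd↓5
  step 2 · PE1,2: acc=0; fwd→0 fwd↓0
  step 3 · PE0,2: acc=118; fwd→118 fwd↓8
  step 3 · PE1,1: acc=51; fwd→51 fwd↓9
  step 3 · PE1,2: acc=45; fwd→45 fwd↓8
  step 4 · PE0,2: acc=113; fwd→113 fwd↓8
  step 4 · PE1,1: acc=49; fwd→49 fwd↓8
  step 4 · PE1,2: acc=59; fwd→59 fwd↓8
  step 5 · PE0,2: acc=0; fwd→0 fwd↓0
  step 5 · PE1,1: acc=0; fwd→0 fwd↓0
  step 5 · PE1,2: acc=57; fwd→57 fwd↓8

PE[1][2].acc = 57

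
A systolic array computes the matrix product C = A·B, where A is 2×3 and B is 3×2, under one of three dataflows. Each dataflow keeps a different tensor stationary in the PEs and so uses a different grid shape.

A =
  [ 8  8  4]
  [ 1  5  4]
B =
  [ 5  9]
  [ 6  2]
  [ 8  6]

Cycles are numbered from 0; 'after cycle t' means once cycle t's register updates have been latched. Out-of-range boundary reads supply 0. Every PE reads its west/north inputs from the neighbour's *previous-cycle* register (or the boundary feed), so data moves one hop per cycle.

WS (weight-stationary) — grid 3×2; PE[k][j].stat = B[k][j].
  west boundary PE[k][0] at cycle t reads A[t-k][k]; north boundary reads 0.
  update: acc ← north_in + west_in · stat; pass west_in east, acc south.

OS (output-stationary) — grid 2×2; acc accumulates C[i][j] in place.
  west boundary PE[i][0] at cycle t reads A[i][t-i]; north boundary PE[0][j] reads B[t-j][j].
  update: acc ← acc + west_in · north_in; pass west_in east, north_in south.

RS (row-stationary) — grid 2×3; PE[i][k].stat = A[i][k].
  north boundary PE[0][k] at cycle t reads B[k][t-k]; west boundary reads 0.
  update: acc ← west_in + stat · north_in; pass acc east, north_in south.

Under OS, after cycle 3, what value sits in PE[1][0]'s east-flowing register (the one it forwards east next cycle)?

OS 2×2: PE[1][0] cycle-by-cycle (with neighbour feeds):
  c0 r0c0: 40 / 8 / 5
  c0 r1c0: 0 / 0 / 0
  c1 r0c0: 88 / 8 / 6
  c1 r1c0: 5 / 1 / 5
  c2 r0c0: 120 / 4 / 8
  c2 r1c0: 35 / 5 / 6
  c3 r0c0: 120 / 0 / 0
  c3 r1c0: 67 / 4 / 8

register = 4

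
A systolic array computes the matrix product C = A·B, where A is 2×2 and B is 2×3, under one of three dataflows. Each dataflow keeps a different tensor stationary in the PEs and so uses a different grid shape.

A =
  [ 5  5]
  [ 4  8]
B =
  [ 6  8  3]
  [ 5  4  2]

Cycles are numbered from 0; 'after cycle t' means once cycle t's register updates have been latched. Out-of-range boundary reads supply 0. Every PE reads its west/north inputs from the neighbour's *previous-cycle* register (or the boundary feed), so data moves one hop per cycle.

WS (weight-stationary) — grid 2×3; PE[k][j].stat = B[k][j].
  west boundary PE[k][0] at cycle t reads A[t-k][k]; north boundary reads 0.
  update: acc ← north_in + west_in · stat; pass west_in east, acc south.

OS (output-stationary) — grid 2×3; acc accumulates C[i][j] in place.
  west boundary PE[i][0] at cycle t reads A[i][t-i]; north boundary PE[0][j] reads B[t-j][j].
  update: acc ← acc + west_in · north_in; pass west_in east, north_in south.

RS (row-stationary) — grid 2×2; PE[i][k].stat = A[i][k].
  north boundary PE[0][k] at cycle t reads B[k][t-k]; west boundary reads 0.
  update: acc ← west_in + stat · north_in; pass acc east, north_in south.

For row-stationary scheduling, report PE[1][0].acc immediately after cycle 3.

PE[1][0].acc = 12

RS 2×2: PE[1][0] cycle-by-cycle (with neighbour feeds):
  0: (0,0).acc=30  regs=<30,6>
  0: (1,0).acc=0  regs=<0,0>
  1: (0,0).acc=40  regs=<40,8>
  1: (1,0).acc=24  regs=<24,6>
  2: (0,0).acc=15  regs=<15,3>
  2: (1,0).acc=32  regs=<32,8>
  3: (0,0).acc=0  regs=<0,0>
  3: (1,0).acc=12  regs=<12,3>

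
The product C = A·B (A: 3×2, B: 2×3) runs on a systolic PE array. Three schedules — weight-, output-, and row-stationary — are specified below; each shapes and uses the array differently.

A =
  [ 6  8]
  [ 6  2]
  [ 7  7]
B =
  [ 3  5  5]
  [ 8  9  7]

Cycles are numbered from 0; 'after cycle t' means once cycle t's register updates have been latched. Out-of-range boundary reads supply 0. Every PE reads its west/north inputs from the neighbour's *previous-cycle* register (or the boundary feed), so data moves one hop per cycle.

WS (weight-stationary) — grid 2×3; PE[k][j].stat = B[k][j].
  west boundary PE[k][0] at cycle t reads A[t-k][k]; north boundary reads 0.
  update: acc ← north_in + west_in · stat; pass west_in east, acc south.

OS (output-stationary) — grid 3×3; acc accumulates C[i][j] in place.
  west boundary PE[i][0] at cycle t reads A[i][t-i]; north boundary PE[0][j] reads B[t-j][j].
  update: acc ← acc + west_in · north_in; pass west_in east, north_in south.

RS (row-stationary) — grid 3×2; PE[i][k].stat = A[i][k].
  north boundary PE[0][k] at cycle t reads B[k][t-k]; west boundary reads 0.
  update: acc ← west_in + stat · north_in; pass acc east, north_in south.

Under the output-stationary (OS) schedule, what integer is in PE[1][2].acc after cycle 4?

OS (3×3). Following PE[1][2] plus its west/north inputs:
  @0  [0,2]  acc 0  |  →0  ↓0
  @0  [1,1]  acc 0  |  →0  ↓0
  @0  [1,2]  acc 0  |  →0  ↓0
  @1  [0,2]  acc 0  |  →0  ↓0
  @1  [1,1]  acc 0  |  →0  ↓0
  @1  [1,2]  acc 0  |  →0  ↓0
  @2  [0,2]  acc 30  |  →6  ↓5
  @2  [1,1]  acc 30  |  →6  ↓5
  @2  [1,2]  acc 0  |  →0  ↓0
  @3  [0,2]  acc 86  |  →8  ↓7
  @3  [1,1]  acc 48  |  →2  ↓9
  @3  [1,2]  acc 30  |  →6  ↓5
  @4  [0,2]  acc 86  |  →0  ↓0
  @4  [1,1]  acc 48  |  →0  ↓0
  @4  [1,2]  acc 44  |  →2  ↓7

PE[1][2].acc = 44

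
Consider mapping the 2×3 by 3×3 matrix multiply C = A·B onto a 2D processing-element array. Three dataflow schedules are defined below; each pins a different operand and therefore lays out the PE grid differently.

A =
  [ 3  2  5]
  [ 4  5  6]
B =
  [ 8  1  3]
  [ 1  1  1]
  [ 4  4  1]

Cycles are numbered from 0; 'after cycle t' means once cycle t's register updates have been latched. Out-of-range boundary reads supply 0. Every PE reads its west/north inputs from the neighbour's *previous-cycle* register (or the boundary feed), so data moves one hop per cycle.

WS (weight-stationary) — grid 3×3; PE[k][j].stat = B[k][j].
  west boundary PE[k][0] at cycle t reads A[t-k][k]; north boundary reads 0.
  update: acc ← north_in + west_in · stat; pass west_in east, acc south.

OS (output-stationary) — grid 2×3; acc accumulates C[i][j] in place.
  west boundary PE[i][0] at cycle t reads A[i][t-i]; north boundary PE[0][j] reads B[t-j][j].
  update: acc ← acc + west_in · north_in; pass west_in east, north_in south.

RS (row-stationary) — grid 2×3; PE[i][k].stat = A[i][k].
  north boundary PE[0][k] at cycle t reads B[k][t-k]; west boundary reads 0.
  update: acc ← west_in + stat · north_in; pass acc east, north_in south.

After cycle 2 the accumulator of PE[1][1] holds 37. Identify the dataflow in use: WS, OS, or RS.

Under WS (3×3), PE[1][1]:
  cycle 0: PE[1][1] → acc 0, east 0, south 0
  cycle 1: PE[1][1] → acc 0, east 0, south 0
  cycle 2: PE[1][1] → acc 5, east 2, south 5
Under OS (2×3), PE[1][1]:
  cycle 0: PE[1][1] → acc 0, east 0, south 0
  cycle 1: PE[1][1] → acc 0, east 0, south 0
  cycle 2: PE[1][1] → acc 4, east 4, south 1
Under RS (2×3), PE[1][1]:
  cycle 0: PE[1][1] → acc 0, east 0, south 0
  cycle 1: PE[1][1] → acc 0, east 0, south 0
  cycle 2: PE[1][1] → acc 37, east 37, south 1

dataflow = RS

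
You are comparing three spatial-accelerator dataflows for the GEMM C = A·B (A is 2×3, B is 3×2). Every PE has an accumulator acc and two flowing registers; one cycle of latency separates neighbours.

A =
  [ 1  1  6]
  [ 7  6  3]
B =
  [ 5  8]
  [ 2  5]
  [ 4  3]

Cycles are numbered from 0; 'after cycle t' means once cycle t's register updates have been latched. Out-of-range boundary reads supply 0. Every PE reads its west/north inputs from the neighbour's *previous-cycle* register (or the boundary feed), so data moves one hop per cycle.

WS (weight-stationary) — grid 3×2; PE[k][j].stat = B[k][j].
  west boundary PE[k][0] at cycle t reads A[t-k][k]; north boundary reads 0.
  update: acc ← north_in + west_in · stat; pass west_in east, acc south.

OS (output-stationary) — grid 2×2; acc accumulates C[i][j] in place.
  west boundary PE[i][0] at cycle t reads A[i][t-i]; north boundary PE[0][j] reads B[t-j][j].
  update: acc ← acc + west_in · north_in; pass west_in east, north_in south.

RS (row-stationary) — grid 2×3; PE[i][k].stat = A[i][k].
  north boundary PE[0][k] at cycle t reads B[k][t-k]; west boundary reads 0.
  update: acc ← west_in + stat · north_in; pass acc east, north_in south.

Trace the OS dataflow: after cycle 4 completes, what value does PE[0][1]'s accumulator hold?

Tracing OS — 2×2 array, target PE[0][1]:
  @0  [0,0]  acc 5  |  →1  ↓5
  @0  [0,1]  acc 0  |  →0  ↓0
  @1  [0,0]  acc 7  |  →1  ↓2
  @1  [0,1]  acc 8  |  →1  ↓8
  @2  [0,0]  acc 31  |  →6  ↓4
  @2  [0,1]  acc 13  |  →1  ↓5
  @3  [0,0]  acc 31  |  →0  ↓0
  @3  [0,1]  acc 31  |  →6  ↓3
  @4  [0,0]  acc 31  |  →0  ↓0
  @4  [0,1]  acc 31  |  →0  ↓0

PE[0][1].acc = 31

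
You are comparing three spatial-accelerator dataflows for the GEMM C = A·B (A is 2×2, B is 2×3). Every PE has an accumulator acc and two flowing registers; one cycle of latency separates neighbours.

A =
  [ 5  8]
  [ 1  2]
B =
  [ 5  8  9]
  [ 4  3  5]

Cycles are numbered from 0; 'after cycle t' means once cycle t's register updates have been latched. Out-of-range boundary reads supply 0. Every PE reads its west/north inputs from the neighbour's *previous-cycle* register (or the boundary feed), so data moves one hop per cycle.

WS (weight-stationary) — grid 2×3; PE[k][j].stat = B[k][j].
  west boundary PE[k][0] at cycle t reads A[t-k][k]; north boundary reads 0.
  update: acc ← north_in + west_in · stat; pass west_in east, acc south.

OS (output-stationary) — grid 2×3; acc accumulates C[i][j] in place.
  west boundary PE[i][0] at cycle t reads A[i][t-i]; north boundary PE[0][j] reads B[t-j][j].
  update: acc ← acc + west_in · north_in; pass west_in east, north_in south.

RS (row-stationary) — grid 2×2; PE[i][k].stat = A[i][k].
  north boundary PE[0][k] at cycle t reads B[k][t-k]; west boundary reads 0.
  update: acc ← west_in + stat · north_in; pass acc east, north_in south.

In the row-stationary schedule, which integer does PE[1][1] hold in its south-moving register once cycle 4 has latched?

register = 5

RS (2×2). Following PE[1][1] plus its west/north inputs:
  t=0 PE[0][1]: acc=0 h=0 v=0
  t=0 PE[1][0]: acc=0 h=0 v=0
  t=0 PE[1][1]: acc=0 h=0 v=0
  t=1 PE[0][1]: acc=57 h=57 v=4
  t=1 PE[1][0]: acc=5 h=5 v=5
  t=1 PE[1][1]: acc=0 h=0 v=0
  t=2 PE[0][1]: acc=64 h=64 v=3
  t=2 PE[1][0]: acc=8 h=8 v=8
  t=2 PE[1][1]: acc=13 h=13 v=4
  t=3 PE[0][1]: acc=85 h=85 v=5
  t=3 PE[1][0]: acc=9 h=9 v=9
  t=3 PE[1][1]: acc=14 h=14 v=3
  t=4 PE[0][1]: acc=0 h=0 v=0
  t=4 PE[1][0]: acc=0 h=0 v=0
  t=4 PE[1][1]: acc=19 h=19 v=5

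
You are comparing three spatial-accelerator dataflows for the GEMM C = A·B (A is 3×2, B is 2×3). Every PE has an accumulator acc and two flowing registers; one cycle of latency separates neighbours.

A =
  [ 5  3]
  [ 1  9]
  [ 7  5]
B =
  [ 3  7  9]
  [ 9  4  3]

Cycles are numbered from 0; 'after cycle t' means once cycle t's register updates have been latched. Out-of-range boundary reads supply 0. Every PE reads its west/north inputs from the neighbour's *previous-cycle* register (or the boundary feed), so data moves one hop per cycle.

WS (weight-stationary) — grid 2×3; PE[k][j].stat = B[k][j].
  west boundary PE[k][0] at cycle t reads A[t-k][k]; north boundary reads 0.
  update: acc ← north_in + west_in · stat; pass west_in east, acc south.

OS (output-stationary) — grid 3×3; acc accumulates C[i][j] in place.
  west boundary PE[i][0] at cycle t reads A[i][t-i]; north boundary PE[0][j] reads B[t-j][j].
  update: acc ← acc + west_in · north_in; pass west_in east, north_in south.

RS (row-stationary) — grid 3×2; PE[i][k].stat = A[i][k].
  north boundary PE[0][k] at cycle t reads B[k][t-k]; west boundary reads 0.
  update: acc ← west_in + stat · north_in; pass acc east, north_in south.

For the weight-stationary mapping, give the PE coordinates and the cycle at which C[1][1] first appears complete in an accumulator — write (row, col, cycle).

Under WS, C[1][1] lands at PE[1][1]:
  step 0 · PE1,1: acc=0; fwd→0 fwd↓0
  step 1 · PE1,1: acc=0; fwd→0 fwd↓0
  step 2 · PE1,1: acc=47; fwd→3 fwd↓47
  step 3 · PE1,1: acc=43; fwd→9 fwd↓43

(row, col, cycle) = (1, 1, 3)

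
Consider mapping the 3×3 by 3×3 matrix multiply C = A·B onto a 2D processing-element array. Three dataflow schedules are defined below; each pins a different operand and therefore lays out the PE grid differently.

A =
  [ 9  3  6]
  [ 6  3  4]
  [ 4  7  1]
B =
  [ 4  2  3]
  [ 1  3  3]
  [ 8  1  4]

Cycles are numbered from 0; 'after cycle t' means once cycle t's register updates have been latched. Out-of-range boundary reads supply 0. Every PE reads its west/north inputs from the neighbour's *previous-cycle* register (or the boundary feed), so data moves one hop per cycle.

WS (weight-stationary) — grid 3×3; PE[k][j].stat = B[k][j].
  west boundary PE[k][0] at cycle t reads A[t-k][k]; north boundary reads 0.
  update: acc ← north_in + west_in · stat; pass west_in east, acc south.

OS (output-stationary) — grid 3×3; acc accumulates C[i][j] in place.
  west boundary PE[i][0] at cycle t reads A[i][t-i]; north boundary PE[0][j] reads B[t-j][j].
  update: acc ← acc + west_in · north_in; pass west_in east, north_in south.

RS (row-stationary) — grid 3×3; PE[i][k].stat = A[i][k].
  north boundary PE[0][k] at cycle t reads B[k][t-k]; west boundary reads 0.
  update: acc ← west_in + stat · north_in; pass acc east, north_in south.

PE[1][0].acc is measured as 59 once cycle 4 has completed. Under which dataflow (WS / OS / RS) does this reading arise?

dataflow = OS

WS [3×3] PE[1][0] across cycles:
  0: (1,0).acc=0  regs=<0,0>
  1: (1,0).acc=39  regs=<3,39>
  2: (1,0).acc=27  regs=<3,27>
  3: (1,0).acc=23  regs=<7,23>
  4: (1,0).acc=0  regs=<0,0>
OS [3×3] PE[1][0] across cycles:
  0: (1,0).acc=0  regs=<0,0>
  1: (1,0).acc=24  regs=<6,4>
  2: (1,0).acc=27  regs=<3,1>
  3: (1,0).acc=59  regs=<4,8>
  4: (1,0).acc=59  regs=<0,0>
RS [3×3] PE[1][0] across cycles:
  0: (1,0).acc=0  regs=<0,0>
  1: (1,0).acc=24  regs=<24,4>
  2: (1,0).acc=12  regs=<12,2>
  3: (1,0).acc=18  regs=<18,3>
  4: (1,0).acc=0  regs=<0,0>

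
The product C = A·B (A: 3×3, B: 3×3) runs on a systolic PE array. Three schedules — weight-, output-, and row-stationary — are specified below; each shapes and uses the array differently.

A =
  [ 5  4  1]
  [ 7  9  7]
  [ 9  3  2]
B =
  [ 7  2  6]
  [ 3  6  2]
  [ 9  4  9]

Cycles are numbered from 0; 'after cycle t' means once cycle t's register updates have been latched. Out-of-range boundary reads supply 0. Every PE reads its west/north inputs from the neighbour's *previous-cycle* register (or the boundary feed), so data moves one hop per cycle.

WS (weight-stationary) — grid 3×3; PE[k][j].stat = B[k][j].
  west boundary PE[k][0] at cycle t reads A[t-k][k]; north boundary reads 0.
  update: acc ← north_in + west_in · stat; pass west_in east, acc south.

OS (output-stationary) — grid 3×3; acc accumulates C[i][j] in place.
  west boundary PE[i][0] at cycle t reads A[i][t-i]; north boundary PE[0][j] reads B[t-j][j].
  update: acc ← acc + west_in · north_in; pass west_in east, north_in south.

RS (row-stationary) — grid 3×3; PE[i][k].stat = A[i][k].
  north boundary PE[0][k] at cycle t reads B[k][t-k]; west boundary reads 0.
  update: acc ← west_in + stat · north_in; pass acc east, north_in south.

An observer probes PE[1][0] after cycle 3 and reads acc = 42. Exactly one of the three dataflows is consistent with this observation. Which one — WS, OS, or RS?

dataflow = RS

WS [3×3] PE[1][0] across cycles:
  cycle 0: PE[1][0] → acc 0, east 0, south 0
  cycle 1: PE[1][0] → acc 47, east 4, south 47
  cycle 2: PE[1][0] → acc 76, east 9, south 76
  cycle 3: PE[1][0] → acc 72, east 3, south 72
OS [3×3] PE[1][0] across cycles:
  cycle 0: PE[1][0] → acc 0, east 0, south 0
  cycle 1: PE[1][0] → acc 49, east 7, south 7
  cycle 2: PE[1][0] → acc 76, east 9, south 3
  cycle 3: PE[1][0] → acc 139, east 7, south 9
RS [3×3] PE[1][0] across cycles:
  cycle 0: PE[1][0] → acc 0, east 0, south 0
  cycle 1: PE[1][0] → acc 49, east 49, south 7
  cycle 2: PE[1][0] → acc 14, east 14, south 2
  cycle 3: PE[1][0] → acc 42, east 42, south 6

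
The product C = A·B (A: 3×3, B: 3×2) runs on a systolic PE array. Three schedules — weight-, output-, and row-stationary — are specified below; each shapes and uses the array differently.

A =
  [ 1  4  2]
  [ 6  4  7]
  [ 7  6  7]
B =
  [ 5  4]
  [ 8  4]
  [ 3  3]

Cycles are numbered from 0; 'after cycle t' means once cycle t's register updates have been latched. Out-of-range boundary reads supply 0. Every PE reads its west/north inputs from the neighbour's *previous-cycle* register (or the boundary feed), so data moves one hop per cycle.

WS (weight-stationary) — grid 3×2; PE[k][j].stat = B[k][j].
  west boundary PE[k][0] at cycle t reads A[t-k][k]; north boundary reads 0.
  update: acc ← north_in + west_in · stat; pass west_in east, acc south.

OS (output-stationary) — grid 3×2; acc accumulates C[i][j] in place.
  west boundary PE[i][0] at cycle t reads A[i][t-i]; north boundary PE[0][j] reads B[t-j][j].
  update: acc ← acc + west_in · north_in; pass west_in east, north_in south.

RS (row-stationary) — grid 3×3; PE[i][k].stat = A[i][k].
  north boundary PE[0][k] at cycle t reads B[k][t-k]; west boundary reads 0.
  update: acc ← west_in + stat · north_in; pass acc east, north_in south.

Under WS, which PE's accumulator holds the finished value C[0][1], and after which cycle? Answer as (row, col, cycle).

(row, col, cycle) = (2, 1, 3)

WS — PE[2][1] is where C[0][1] collects:
  @0  [2,1]  acc 0  |  →0  ↓0
  @1  [2,1]  acc 0  |  →0  ↓0
  @2  [2,1]  acc 0  |  →0  ↓0
  @3  [2,1]  acc 26  |  →2  ↓26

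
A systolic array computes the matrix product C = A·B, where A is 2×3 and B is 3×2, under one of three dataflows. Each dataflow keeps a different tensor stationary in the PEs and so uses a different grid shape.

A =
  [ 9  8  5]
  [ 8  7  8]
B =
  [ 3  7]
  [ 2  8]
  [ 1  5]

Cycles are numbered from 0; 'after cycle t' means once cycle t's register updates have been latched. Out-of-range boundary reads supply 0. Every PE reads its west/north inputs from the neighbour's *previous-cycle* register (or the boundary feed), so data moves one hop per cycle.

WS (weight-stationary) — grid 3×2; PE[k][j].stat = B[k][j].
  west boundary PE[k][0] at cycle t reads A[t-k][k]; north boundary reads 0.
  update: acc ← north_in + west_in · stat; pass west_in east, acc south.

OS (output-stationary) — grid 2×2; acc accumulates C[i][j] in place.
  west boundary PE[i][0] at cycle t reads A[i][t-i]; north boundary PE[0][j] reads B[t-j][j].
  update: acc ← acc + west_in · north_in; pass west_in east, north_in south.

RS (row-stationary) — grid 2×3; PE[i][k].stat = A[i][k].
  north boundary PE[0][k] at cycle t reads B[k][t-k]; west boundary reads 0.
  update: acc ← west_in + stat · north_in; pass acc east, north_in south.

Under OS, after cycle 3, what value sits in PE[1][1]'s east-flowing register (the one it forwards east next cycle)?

OS on a 2×2 grid — tracing PE[1][1] and its feeders:
  @0  [0,1]  acc 0  |  →0  ↓0
  @0  [1,0]  acc 0  |  →0  ↓0
  @0  [1,1]  acc 0  |  →0  ↓0
  @1  [0,1]  acc 63  |  →9  ↓7
  @1  [1,0]  acc 24  |  →8  ↓3
  @1  [1,1]  acc 0  |  →0  ↓0
  @2  [0,1]  acc 127  |  →8  ↓8
  @2  [1,0]  acc 38  |  →7  ↓2
  @2  [1,1]  acc 56  |  →8  ↓7
  @3  [0,1]  acc 152  |  →5  ↓5
  @3  [1,0]  acc 46  |  →8  ↓1
  @3  [1,1]  acc 112  |  →7  ↓8

register = 7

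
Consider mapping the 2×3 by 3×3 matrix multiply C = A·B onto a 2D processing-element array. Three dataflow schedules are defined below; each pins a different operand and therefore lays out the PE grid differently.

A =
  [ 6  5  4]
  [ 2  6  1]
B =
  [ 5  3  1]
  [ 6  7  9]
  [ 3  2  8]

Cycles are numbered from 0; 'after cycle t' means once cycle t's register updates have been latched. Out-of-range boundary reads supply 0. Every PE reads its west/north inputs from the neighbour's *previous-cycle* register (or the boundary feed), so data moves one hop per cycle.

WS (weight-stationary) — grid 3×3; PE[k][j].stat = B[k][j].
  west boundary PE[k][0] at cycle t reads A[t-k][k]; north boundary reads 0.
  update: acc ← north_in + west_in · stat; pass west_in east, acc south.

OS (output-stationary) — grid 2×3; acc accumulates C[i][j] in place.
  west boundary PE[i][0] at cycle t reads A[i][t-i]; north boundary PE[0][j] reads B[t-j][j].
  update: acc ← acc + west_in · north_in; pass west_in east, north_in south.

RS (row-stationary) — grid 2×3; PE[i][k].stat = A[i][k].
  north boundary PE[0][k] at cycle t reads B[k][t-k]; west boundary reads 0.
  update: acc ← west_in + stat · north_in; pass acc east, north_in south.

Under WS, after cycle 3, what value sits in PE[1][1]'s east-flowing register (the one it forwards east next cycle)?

WS 3×3: PE[1][1] cycle-by-cycle (with neighbour feeds):
  [0] (0,1) acc=0 (h:0 v:0)
  [0] (1,0) acc=0 (h:0 v:0)
  [0] (1,1) acc=0 (h:0 v:0)
  [1] (0,1) acc=18 (h:6 v:18)
  [1] (1,0) acc=60 (h:5 v:60)
  [1] (1,1) acc=0 (h:0 v:0)
  [2] (0,1) acc=6 (h:2 v:6)
  [2] (1,0) acc=46 (h:6 v:46)
  [2] (1,1) acc=53 (h:5 v:53)
  [3] (0,1) acc=0 (h:0 v:0)
  [3] (1,0) acc=0 (h:0 v:0)
  [3] (1,1) acc=48 (h:6 v:48)

register = 6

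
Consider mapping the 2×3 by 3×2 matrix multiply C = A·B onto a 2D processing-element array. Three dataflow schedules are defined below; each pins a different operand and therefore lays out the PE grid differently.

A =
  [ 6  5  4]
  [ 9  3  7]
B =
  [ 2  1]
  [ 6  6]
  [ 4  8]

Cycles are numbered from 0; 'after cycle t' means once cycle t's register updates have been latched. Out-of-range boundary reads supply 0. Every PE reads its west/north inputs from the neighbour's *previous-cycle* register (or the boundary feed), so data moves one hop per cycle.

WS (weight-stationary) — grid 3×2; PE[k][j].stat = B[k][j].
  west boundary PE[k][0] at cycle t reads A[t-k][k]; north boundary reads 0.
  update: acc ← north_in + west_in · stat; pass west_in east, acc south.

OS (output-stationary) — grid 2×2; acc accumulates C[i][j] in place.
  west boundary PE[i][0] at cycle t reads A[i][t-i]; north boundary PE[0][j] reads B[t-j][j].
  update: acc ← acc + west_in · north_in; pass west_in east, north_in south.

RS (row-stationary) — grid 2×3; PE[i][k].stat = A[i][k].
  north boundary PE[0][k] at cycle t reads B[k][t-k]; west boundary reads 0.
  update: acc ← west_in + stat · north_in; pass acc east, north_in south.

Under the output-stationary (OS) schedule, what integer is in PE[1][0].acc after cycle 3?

Tracing OS — 2×2 array, target PE[1][0]:
  cycle 0: PE[0][0] → acc 12, east 6, south 2
  cycle 0: PE[1][0] → acc 0, east 0, south 0
  cycle 1: PE[0][0] → acc 42, east 5, south 6
  cycle 1: PE[1][0] → acc 18, east 9, south 2
  cycle 2: PE[0][0] → acc 58, east 4, south 4
  cycle 2: PE[1][0] → acc 36, east 3, south 6
  cycle 3: PE[0][0] → acc 58, east 0, south 0
  cycle 3: PE[1][0] → acc 64, east 7, south 4

PE[1][0].acc = 64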